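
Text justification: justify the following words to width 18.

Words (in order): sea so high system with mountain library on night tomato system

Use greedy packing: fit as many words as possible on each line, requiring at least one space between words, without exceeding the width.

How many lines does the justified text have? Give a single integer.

Line 1: ['sea', 'so', 'high', 'system'] (min_width=18, slack=0)
Line 2: ['with', 'mountain'] (min_width=13, slack=5)
Line 3: ['library', 'on', 'night'] (min_width=16, slack=2)
Line 4: ['tomato', 'system'] (min_width=13, slack=5)
Total lines: 4

Answer: 4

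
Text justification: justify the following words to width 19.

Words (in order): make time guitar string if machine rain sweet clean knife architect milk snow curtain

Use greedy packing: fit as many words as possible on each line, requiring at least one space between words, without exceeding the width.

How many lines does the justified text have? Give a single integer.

Answer: 5

Derivation:
Line 1: ['make', 'time', 'guitar'] (min_width=16, slack=3)
Line 2: ['string', 'if', 'machine'] (min_width=17, slack=2)
Line 3: ['rain', 'sweet', 'clean'] (min_width=16, slack=3)
Line 4: ['knife', 'architect'] (min_width=15, slack=4)
Line 5: ['milk', 'snow', 'curtain'] (min_width=17, slack=2)
Total lines: 5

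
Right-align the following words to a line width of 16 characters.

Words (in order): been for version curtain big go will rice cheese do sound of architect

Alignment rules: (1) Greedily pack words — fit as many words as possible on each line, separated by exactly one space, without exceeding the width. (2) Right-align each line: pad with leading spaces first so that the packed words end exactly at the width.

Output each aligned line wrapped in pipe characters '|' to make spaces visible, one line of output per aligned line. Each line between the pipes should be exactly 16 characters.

Answer: |been for version|
|  curtain big go|
|will rice cheese|
|     do sound of|
|       architect|

Derivation:
Line 1: ['been', 'for', 'version'] (min_width=16, slack=0)
Line 2: ['curtain', 'big', 'go'] (min_width=14, slack=2)
Line 3: ['will', 'rice', 'cheese'] (min_width=16, slack=0)
Line 4: ['do', 'sound', 'of'] (min_width=11, slack=5)
Line 5: ['architect'] (min_width=9, slack=7)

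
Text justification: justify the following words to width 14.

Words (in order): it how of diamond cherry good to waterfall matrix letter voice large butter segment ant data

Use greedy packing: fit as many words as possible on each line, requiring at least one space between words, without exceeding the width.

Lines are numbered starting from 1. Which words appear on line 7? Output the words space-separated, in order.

Answer: butter segment

Derivation:
Line 1: ['it', 'how', 'of'] (min_width=9, slack=5)
Line 2: ['diamond', 'cherry'] (min_width=14, slack=0)
Line 3: ['good', 'to'] (min_width=7, slack=7)
Line 4: ['waterfall'] (min_width=9, slack=5)
Line 5: ['matrix', 'letter'] (min_width=13, slack=1)
Line 6: ['voice', 'large'] (min_width=11, slack=3)
Line 7: ['butter', 'segment'] (min_width=14, slack=0)
Line 8: ['ant', 'data'] (min_width=8, slack=6)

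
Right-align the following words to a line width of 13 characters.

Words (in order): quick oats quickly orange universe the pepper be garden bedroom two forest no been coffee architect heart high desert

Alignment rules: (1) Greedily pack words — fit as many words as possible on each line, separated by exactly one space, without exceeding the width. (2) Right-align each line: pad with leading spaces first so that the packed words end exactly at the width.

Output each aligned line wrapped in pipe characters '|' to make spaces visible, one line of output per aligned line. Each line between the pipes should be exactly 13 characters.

Answer: |   quick oats|
|      quickly|
|       orange|
| universe the|
|    pepper be|
|       garden|
|  bedroom two|
|    forest no|
|  been coffee|
|    architect|
|   heart high|
|       desert|

Derivation:
Line 1: ['quick', 'oats'] (min_width=10, slack=3)
Line 2: ['quickly'] (min_width=7, slack=6)
Line 3: ['orange'] (min_width=6, slack=7)
Line 4: ['universe', 'the'] (min_width=12, slack=1)
Line 5: ['pepper', 'be'] (min_width=9, slack=4)
Line 6: ['garden'] (min_width=6, slack=7)
Line 7: ['bedroom', 'two'] (min_width=11, slack=2)
Line 8: ['forest', 'no'] (min_width=9, slack=4)
Line 9: ['been', 'coffee'] (min_width=11, slack=2)
Line 10: ['architect'] (min_width=9, slack=4)
Line 11: ['heart', 'high'] (min_width=10, slack=3)
Line 12: ['desert'] (min_width=6, slack=7)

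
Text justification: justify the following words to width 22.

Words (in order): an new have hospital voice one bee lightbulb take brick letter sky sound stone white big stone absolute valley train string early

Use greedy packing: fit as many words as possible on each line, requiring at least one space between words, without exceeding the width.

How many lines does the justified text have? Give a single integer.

Answer: 7

Derivation:
Line 1: ['an', 'new', 'have', 'hospital'] (min_width=20, slack=2)
Line 2: ['voice', 'one', 'bee'] (min_width=13, slack=9)
Line 3: ['lightbulb', 'take', 'brick'] (min_width=20, slack=2)
Line 4: ['letter', 'sky', 'sound', 'stone'] (min_width=22, slack=0)
Line 5: ['white', 'big', 'stone'] (min_width=15, slack=7)
Line 6: ['absolute', 'valley', 'train'] (min_width=21, slack=1)
Line 7: ['string', 'early'] (min_width=12, slack=10)
Total lines: 7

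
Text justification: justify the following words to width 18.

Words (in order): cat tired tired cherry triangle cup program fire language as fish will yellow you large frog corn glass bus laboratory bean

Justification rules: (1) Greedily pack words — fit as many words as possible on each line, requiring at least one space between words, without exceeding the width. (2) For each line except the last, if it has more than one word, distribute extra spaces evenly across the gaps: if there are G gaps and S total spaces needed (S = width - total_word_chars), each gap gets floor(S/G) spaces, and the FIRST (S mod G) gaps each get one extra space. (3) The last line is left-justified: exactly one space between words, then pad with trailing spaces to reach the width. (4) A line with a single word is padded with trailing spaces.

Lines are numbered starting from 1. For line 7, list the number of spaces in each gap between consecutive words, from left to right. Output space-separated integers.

Line 1: ['cat', 'tired', 'tired'] (min_width=15, slack=3)
Line 2: ['cherry', 'triangle'] (min_width=15, slack=3)
Line 3: ['cup', 'program', 'fire'] (min_width=16, slack=2)
Line 4: ['language', 'as', 'fish'] (min_width=16, slack=2)
Line 5: ['will', 'yellow', 'you'] (min_width=15, slack=3)
Line 6: ['large', 'frog', 'corn'] (min_width=15, slack=3)
Line 7: ['glass', 'bus'] (min_width=9, slack=9)
Line 8: ['laboratory', 'bean'] (min_width=15, slack=3)

Answer: 10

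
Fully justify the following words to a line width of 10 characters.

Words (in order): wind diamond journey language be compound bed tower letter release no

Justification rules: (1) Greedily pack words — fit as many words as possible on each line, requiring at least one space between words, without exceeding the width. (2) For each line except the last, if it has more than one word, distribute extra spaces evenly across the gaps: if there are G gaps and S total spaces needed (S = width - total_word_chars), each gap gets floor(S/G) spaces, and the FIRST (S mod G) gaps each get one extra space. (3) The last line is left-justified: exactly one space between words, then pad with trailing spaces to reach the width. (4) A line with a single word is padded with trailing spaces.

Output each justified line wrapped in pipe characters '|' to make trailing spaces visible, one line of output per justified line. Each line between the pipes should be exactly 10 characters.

Answer: |wind      |
|diamond   |
|journey   |
|language  |
|be        |
|compound  |
|bed  tower|
|letter    |
|release no|

Derivation:
Line 1: ['wind'] (min_width=4, slack=6)
Line 2: ['diamond'] (min_width=7, slack=3)
Line 3: ['journey'] (min_width=7, slack=3)
Line 4: ['language'] (min_width=8, slack=2)
Line 5: ['be'] (min_width=2, slack=8)
Line 6: ['compound'] (min_width=8, slack=2)
Line 7: ['bed', 'tower'] (min_width=9, slack=1)
Line 8: ['letter'] (min_width=6, slack=4)
Line 9: ['release', 'no'] (min_width=10, slack=0)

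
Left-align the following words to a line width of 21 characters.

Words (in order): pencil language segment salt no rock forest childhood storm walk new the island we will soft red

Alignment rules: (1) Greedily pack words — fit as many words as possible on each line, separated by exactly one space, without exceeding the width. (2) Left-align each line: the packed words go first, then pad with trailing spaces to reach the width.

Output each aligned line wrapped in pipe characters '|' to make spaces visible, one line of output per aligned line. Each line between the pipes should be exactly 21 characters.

Answer: |pencil language      |
|segment salt no rock |
|forest childhood     |
|storm walk new the   |
|island we will soft  |
|red                  |

Derivation:
Line 1: ['pencil', 'language'] (min_width=15, slack=6)
Line 2: ['segment', 'salt', 'no', 'rock'] (min_width=20, slack=1)
Line 3: ['forest', 'childhood'] (min_width=16, slack=5)
Line 4: ['storm', 'walk', 'new', 'the'] (min_width=18, slack=3)
Line 5: ['island', 'we', 'will', 'soft'] (min_width=19, slack=2)
Line 6: ['red'] (min_width=3, slack=18)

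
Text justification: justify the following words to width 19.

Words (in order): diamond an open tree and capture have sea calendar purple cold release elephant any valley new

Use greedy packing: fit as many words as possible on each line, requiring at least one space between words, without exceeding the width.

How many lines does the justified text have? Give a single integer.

Answer: 6

Derivation:
Line 1: ['diamond', 'an', 'open'] (min_width=15, slack=4)
Line 2: ['tree', 'and', 'capture'] (min_width=16, slack=3)
Line 3: ['have', 'sea', 'calendar'] (min_width=17, slack=2)
Line 4: ['purple', 'cold', 'release'] (min_width=19, slack=0)
Line 5: ['elephant', 'any', 'valley'] (min_width=19, slack=0)
Line 6: ['new'] (min_width=3, slack=16)
Total lines: 6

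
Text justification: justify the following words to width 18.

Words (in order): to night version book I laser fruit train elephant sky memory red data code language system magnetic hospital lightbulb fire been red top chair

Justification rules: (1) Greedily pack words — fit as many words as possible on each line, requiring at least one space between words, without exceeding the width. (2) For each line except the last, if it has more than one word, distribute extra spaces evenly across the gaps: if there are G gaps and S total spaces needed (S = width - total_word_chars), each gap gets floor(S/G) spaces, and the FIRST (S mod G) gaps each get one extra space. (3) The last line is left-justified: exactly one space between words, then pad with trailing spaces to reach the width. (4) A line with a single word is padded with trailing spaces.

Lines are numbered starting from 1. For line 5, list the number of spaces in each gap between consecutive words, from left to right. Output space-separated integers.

Line 1: ['to', 'night', 'version'] (min_width=16, slack=2)
Line 2: ['book', 'I', 'laser', 'fruit'] (min_width=18, slack=0)
Line 3: ['train', 'elephant', 'sky'] (min_width=18, slack=0)
Line 4: ['memory', 'red', 'data'] (min_width=15, slack=3)
Line 5: ['code', 'language'] (min_width=13, slack=5)
Line 6: ['system', 'magnetic'] (min_width=15, slack=3)
Line 7: ['hospital', 'lightbulb'] (min_width=18, slack=0)
Line 8: ['fire', 'been', 'red', 'top'] (min_width=17, slack=1)
Line 9: ['chair'] (min_width=5, slack=13)

Answer: 6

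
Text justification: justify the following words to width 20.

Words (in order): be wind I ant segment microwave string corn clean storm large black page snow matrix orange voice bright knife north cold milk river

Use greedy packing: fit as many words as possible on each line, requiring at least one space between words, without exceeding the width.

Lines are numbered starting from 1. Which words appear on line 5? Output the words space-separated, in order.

Line 1: ['be', 'wind', 'I', 'ant'] (min_width=13, slack=7)
Line 2: ['segment', 'microwave'] (min_width=17, slack=3)
Line 3: ['string', 'corn', 'clean'] (min_width=17, slack=3)
Line 4: ['storm', 'large', 'black'] (min_width=17, slack=3)
Line 5: ['page', 'snow', 'matrix'] (min_width=16, slack=4)
Line 6: ['orange', 'voice', 'bright'] (min_width=19, slack=1)
Line 7: ['knife', 'north', 'cold'] (min_width=16, slack=4)
Line 8: ['milk', 'river'] (min_width=10, slack=10)

Answer: page snow matrix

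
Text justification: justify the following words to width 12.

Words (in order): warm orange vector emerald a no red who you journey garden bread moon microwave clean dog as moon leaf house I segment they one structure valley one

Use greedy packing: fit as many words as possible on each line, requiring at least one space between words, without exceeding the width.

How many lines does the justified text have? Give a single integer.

Line 1: ['warm', 'orange'] (min_width=11, slack=1)
Line 2: ['vector'] (min_width=6, slack=6)
Line 3: ['emerald', 'a', 'no'] (min_width=12, slack=0)
Line 4: ['red', 'who', 'you'] (min_width=11, slack=1)
Line 5: ['journey'] (min_width=7, slack=5)
Line 6: ['garden', 'bread'] (min_width=12, slack=0)
Line 7: ['moon'] (min_width=4, slack=8)
Line 8: ['microwave'] (min_width=9, slack=3)
Line 9: ['clean', 'dog', 'as'] (min_width=12, slack=0)
Line 10: ['moon', 'leaf'] (min_width=9, slack=3)
Line 11: ['house', 'I'] (min_width=7, slack=5)
Line 12: ['segment', 'they'] (min_width=12, slack=0)
Line 13: ['one'] (min_width=3, slack=9)
Line 14: ['structure'] (min_width=9, slack=3)
Line 15: ['valley', 'one'] (min_width=10, slack=2)
Total lines: 15

Answer: 15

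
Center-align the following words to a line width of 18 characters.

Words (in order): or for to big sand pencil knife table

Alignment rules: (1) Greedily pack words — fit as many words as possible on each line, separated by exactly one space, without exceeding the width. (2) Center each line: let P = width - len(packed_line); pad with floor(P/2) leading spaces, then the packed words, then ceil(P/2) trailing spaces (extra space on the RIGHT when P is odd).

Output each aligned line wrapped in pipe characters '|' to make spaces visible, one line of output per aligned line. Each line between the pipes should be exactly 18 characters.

Answer: |or for to big sand|
|pencil knife table|

Derivation:
Line 1: ['or', 'for', 'to', 'big', 'sand'] (min_width=18, slack=0)
Line 2: ['pencil', 'knife', 'table'] (min_width=18, slack=0)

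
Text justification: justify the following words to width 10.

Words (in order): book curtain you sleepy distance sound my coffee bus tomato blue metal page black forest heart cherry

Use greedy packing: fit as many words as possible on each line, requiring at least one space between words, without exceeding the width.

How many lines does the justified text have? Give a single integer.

Line 1: ['book'] (min_width=4, slack=6)
Line 2: ['curtain'] (min_width=7, slack=3)
Line 3: ['you', 'sleepy'] (min_width=10, slack=0)
Line 4: ['distance'] (min_width=8, slack=2)
Line 5: ['sound', 'my'] (min_width=8, slack=2)
Line 6: ['coffee', 'bus'] (min_width=10, slack=0)
Line 7: ['tomato'] (min_width=6, slack=4)
Line 8: ['blue', 'metal'] (min_width=10, slack=0)
Line 9: ['page', 'black'] (min_width=10, slack=0)
Line 10: ['forest'] (min_width=6, slack=4)
Line 11: ['heart'] (min_width=5, slack=5)
Line 12: ['cherry'] (min_width=6, slack=4)
Total lines: 12

Answer: 12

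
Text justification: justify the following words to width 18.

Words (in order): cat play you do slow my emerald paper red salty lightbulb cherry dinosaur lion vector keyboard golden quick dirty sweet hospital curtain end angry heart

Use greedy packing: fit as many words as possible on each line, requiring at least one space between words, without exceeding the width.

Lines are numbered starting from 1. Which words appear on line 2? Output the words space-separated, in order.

Line 1: ['cat', 'play', 'you', 'do'] (min_width=15, slack=3)
Line 2: ['slow', 'my', 'emerald'] (min_width=15, slack=3)
Line 3: ['paper', 'red', 'salty'] (min_width=15, slack=3)
Line 4: ['lightbulb', 'cherry'] (min_width=16, slack=2)
Line 5: ['dinosaur', 'lion'] (min_width=13, slack=5)
Line 6: ['vector', 'keyboard'] (min_width=15, slack=3)
Line 7: ['golden', 'quick', 'dirty'] (min_width=18, slack=0)
Line 8: ['sweet', 'hospital'] (min_width=14, slack=4)
Line 9: ['curtain', 'end', 'angry'] (min_width=17, slack=1)
Line 10: ['heart'] (min_width=5, slack=13)

Answer: slow my emerald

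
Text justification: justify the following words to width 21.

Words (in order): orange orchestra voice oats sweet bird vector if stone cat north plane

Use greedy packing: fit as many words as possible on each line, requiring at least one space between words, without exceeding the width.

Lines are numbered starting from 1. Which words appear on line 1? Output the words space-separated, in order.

Answer: orange orchestra

Derivation:
Line 1: ['orange', 'orchestra'] (min_width=16, slack=5)
Line 2: ['voice', 'oats', 'sweet', 'bird'] (min_width=21, slack=0)
Line 3: ['vector', 'if', 'stone', 'cat'] (min_width=19, slack=2)
Line 4: ['north', 'plane'] (min_width=11, slack=10)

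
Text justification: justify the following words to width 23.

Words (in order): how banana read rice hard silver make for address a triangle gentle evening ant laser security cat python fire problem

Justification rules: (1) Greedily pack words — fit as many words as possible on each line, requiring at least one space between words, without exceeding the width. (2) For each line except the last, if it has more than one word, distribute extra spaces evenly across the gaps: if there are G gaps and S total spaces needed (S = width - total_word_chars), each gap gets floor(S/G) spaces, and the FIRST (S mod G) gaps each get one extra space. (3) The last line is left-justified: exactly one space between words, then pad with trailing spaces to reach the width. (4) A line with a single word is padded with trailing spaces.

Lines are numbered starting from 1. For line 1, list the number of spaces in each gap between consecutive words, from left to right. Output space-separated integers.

Answer: 2 2 2

Derivation:
Line 1: ['how', 'banana', 'read', 'rice'] (min_width=20, slack=3)
Line 2: ['hard', 'silver', 'make', 'for'] (min_width=20, slack=3)
Line 3: ['address', 'a', 'triangle'] (min_width=18, slack=5)
Line 4: ['gentle', 'evening', 'ant'] (min_width=18, slack=5)
Line 5: ['laser', 'security', 'cat'] (min_width=18, slack=5)
Line 6: ['python', 'fire', 'problem'] (min_width=19, slack=4)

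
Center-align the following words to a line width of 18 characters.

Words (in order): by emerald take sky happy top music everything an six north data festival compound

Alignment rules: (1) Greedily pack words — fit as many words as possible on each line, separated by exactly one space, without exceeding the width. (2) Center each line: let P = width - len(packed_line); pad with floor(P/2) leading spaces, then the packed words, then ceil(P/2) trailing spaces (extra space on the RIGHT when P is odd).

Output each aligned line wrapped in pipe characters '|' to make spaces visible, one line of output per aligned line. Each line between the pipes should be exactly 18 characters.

Line 1: ['by', 'emerald', 'take'] (min_width=15, slack=3)
Line 2: ['sky', 'happy', 'top'] (min_width=13, slack=5)
Line 3: ['music', 'everything'] (min_width=16, slack=2)
Line 4: ['an', 'six', 'north', 'data'] (min_width=17, slack=1)
Line 5: ['festival', 'compound'] (min_width=17, slack=1)

Answer: | by emerald take  |
|  sky happy top   |
| music everything |
|an six north data |
|festival compound |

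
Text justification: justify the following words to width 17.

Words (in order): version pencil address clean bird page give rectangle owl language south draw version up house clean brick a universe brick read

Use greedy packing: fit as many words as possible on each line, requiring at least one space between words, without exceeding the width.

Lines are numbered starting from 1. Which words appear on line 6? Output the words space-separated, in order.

Answer: draw version up

Derivation:
Line 1: ['version', 'pencil'] (min_width=14, slack=3)
Line 2: ['address', 'clean'] (min_width=13, slack=4)
Line 3: ['bird', 'page', 'give'] (min_width=14, slack=3)
Line 4: ['rectangle', 'owl'] (min_width=13, slack=4)
Line 5: ['language', 'south'] (min_width=14, slack=3)
Line 6: ['draw', 'version', 'up'] (min_width=15, slack=2)
Line 7: ['house', 'clean', 'brick'] (min_width=17, slack=0)
Line 8: ['a', 'universe', 'brick'] (min_width=16, slack=1)
Line 9: ['read'] (min_width=4, slack=13)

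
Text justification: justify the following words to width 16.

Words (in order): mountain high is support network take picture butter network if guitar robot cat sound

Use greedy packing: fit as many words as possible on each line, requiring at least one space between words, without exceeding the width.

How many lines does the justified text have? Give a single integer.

Line 1: ['mountain', 'high', 'is'] (min_width=16, slack=0)
Line 2: ['support', 'network'] (min_width=15, slack=1)
Line 3: ['take', 'picture'] (min_width=12, slack=4)
Line 4: ['butter', 'network'] (min_width=14, slack=2)
Line 5: ['if', 'guitar', 'robot'] (min_width=15, slack=1)
Line 6: ['cat', 'sound'] (min_width=9, slack=7)
Total lines: 6

Answer: 6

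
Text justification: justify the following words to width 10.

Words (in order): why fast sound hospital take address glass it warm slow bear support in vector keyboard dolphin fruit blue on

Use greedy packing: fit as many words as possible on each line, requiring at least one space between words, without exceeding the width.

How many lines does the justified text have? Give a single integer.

Line 1: ['why', 'fast'] (min_width=8, slack=2)
Line 2: ['sound'] (min_width=5, slack=5)
Line 3: ['hospital'] (min_width=8, slack=2)
Line 4: ['take'] (min_width=4, slack=6)
Line 5: ['address'] (min_width=7, slack=3)
Line 6: ['glass', 'it'] (min_width=8, slack=2)
Line 7: ['warm', 'slow'] (min_width=9, slack=1)
Line 8: ['bear'] (min_width=4, slack=6)
Line 9: ['support', 'in'] (min_width=10, slack=0)
Line 10: ['vector'] (min_width=6, slack=4)
Line 11: ['keyboard'] (min_width=8, slack=2)
Line 12: ['dolphin'] (min_width=7, slack=3)
Line 13: ['fruit', 'blue'] (min_width=10, slack=0)
Line 14: ['on'] (min_width=2, slack=8)
Total lines: 14

Answer: 14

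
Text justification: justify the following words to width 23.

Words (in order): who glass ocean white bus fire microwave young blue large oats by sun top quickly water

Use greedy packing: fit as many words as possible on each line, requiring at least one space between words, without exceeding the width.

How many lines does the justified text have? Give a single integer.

Line 1: ['who', 'glass', 'ocean', 'white'] (min_width=21, slack=2)
Line 2: ['bus', 'fire', 'microwave'] (min_width=18, slack=5)
Line 3: ['young', 'blue', 'large', 'oats'] (min_width=21, slack=2)
Line 4: ['by', 'sun', 'top', 'quickly'] (min_width=18, slack=5)
Line 5: ['water'] (min_width=5, slack=18)
Total lines: 5

Answer: 5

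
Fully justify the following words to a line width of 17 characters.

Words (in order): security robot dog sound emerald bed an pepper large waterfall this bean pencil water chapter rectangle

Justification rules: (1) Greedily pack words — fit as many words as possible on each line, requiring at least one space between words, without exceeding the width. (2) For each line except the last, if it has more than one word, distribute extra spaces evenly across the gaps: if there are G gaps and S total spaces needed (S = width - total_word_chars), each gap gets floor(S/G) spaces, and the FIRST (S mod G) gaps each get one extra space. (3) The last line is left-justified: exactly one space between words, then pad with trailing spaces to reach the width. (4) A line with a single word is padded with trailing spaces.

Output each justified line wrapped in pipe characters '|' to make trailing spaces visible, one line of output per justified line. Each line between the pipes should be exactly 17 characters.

Line 1: ['security', 'robot'] (min_width=14, slack=3)
Line 2: ['dog', 'sound', 'emerald'] (min_width=17, slack=0)
Line 3: ['bed', 'an', 'pepper'] (min_width=13, slack=4)
Line 4: ['large', 'waterfall'] (min_width=15, slack=2)
Line 5: ['this', 'bean', 'pencil'] (min_width=16, slack=1)
Line 6: ['water', 'chapter'] (min_width=13, slack=4)
Line 7: ['rectangle'] (min_width=9, slack=8)

Answer: |security    robot|
|dog sound emerald|
|bed   an   pepper|
|large   waterfall|
|this  bean pencil|
|water     chapter|
|rectangle        |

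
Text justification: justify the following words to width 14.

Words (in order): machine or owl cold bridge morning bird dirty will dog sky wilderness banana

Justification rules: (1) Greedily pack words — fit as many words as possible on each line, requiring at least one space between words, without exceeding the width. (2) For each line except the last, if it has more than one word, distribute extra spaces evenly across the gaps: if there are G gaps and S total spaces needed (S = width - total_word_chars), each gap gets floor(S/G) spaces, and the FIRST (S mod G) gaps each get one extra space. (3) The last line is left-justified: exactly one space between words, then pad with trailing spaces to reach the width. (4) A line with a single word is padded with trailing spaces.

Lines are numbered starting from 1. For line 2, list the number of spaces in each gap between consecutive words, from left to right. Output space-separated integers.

Answer: 4

Derivation:
Line 1: ['machine', 'or', 'owl'] (min_width=14, slack=0)
Line 2: ['cold', 'bridge'] (min_width=11, slack=3)
Line 3: ['morning', 'bird'] (min_width=12, slack=2)
Line 4: ['dirty', 'will', 'dog'] (min_width=14, slack=0)
Line 5: ['sky', 'wilderness'] (min_width=14, slack=0)
Line 6: ['banana'] (min_width=6, slack=8)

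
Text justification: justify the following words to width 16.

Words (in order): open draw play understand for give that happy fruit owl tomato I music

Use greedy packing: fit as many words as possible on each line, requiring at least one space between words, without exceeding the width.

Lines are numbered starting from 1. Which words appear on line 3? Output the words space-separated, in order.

Line 1: ['open', 'draw', 'play'] (min_width=14, slack=2)
Line 2: ['understand', 'for'] (min_width=14, slack=2)
Line 3: ['give', 'that', 'happy'] (min_width=15, slack=1)
Line 4: ['fruit', 'owl', 'tomato'] (min_width=16, slack=0)
Line 5: ['I', 'music'] (min_width=7, slack=9)

Answer: give that happy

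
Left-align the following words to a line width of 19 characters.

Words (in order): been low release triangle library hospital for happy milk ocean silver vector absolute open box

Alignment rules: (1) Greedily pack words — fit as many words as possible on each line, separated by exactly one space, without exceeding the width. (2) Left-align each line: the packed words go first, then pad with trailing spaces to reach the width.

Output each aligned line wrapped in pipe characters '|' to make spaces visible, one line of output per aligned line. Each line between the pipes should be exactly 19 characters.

Line 1: ['been', 'low', 'release'] (min_width=16, slack=3)
Line 2: ['triangle', 'library'] (min_width=16, slack=3)
Line 3: ['hospital', 'for', 'happy'] (min_width=18, slack=1)
Line 4: ['milk', 'ocean', 'silver'] (min_width=17, slack=2)
Line 5: ['vector', 'absolute'] (min_width=15, slack=4)
Line 6: ['open', 'box'] (min_width=8, slack=11)

Answer: |been low release   |
|triangle library   |
|hospital for happy |
|milk ocean silver  |
|vector absolute    |
|open box           |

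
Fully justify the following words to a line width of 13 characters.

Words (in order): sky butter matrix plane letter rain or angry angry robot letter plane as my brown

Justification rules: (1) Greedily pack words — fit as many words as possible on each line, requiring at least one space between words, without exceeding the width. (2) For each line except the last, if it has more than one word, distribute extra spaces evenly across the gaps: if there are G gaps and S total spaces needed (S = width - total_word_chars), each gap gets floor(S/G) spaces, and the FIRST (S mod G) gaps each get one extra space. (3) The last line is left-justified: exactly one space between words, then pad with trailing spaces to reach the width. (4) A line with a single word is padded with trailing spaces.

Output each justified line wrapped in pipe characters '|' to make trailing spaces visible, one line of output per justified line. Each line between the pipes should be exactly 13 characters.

Line 1: ['sky', 'butter'] (min_width=10, slack=3)
Line 2: ['matrix', 'plane'] (min_width=12, slack=1)
Line 3: ['letter', 'rain'] (min_width=11, slack=2)
Line 4: ['or', 'angry'] (min_width=8, slack=5)
Line 5: ['angry', 'robot'] (min_width=11, slack=2)
Line 6: ['letter', 'plane'] (min_width=12, slack=1)
Line 7: ['as', 'my', 'brown'] (min_width=11, slack=2)

Answer: |sky    butter|
|matrix  plane|
|letter   rain|
|or      angry|
|angry   robot|
|letter  plane|
|as my brown  |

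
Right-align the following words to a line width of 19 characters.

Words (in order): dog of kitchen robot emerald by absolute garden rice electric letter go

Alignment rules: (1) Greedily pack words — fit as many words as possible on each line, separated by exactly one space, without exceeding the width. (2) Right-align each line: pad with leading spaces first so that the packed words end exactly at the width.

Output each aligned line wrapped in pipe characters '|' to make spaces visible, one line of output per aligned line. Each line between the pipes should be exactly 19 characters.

Line 1: ['dog', 'of', 'kitchen'] (min_width=14, slack=5)
Line 2: ['robot', 'emerald', 'by'] (min_width=16, slack=3)
Line 3: ['absolute', 'garden'] (min_width=15, slack=4)
Line 4: ['rice', 'electric'] (min_width=13, slack=6)
Line 5: ['letter', 'go'] (min_width=9, slack=10)

Answer: |     dog of kitchen|
|   robot emerald by|
|    absolute garden|
|      rice electric|
|          letter go|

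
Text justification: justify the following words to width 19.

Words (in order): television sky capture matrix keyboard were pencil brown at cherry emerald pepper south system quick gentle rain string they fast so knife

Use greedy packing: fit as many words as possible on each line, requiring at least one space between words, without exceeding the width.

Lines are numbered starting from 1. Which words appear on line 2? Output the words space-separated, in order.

Answer: capture matrix

Derivation:
Line 1: ['television', 'sky'] (min_width=14, slack=5)
Line 2: ['capture', 'matrix'] (min_width=14, slack=5)
Line 3: ['keyboard', 'were'] (min_width=13, slack=6)
Line 4: ['pencil', 'brown', 'at'] (min_width=15, slack=4)
Line 5: ['cherry', 'emerald'] (min_width=14, slack=5)
Line 6: ['pepper', 'south', 'system'] (min_width=19, slack=0)
Line 7: ['quick', 'gentle', 'rain'] (min_width=17, slack=2)
Line 8: ['string', 'they', 'fast', 'so'] (min_width=19, slack=0)
Line 9: ['knife'] (min_width=5, slack=14)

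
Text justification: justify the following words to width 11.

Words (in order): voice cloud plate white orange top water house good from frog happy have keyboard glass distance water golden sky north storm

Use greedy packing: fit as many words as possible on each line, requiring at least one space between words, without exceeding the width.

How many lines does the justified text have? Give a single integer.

Answer: 13

Derivation:
Line 1: ['voice', 'cloud'] (min_width=11, slack=0)
Line 2: ['plate', 'white'] (min_width=11, slack=0)
Line 3: ['orange', 'top'] (min_width=10, slack=1)
Line 4: ['water', 'house'] (min_width=11, slack=0)
Line 5: ['good', 'from'] (min_width=9, slack=2)
Line 6: ['frog', 'happy'] (min_width=10, slack=1)
Line 7: ['have'] (min_width=4, slack=7)
Line 8: ['keyboard'] (min_width=8, slack=3)
Line 9: ['glass'] (min_width=5, slack=6)
Line 10: ['distance'] (min_width=8, slack=3)
Line 11: ['water'] (min_width=5, slack=6)
Line 12: ['golden', 'sky'] (min_width=10, slack=1)
Line 13: ['north', 'storm'] (min_width=11, slack=0)
Total lines: 13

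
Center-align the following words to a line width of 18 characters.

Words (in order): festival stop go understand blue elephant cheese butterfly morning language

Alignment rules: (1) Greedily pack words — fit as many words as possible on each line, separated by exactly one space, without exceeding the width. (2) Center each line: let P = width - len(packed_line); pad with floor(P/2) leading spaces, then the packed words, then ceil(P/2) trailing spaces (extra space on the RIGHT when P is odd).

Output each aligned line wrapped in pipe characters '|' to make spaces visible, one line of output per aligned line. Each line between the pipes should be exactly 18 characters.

Answer: | festival stop go |
| understand blue  |
| elephant cheese  |
|butterfly morning |
|     language     |

Derivation:
Line 1: ['festival', 'stop', 'go'] (min_width=16, slack=2)
Line 2: ['understand', 'blue'] (min_width=15, slack=3)
Line 3: ['elephant', 'cheese'] (min_width=15, slack=3)
Line 4: ['butterfly', 'morning'] (min_width=17, slack=1)
Line 5: ['language'] (min_width=8, slack=10)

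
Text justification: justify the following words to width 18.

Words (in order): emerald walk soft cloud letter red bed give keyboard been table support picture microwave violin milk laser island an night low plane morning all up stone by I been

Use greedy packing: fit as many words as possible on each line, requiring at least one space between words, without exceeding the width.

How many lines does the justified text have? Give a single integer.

Answer: 10

Derivation:
Line 1: ['emerald', 'walk', 'soft'] (min_width=17, slack=1)
Line 2: ['cloud', 'letter', 'red'] (min_width=16, slack=2)
Line 3: ['bed', 'give', 'keyboard'] (min_width=17, slack=1)
Line 4: ['been', 'table', 'support'] (min_width=18, slack=0)
Line 5: ['picture', 'microwave'] (min_width=17, slack=1)
Line 6: ['violin', 'milk', 'laser'] (min_width=17, slack=1)
Line 7: ['island', 'an', 'night'] (min_width=15, slack=3)
Line 8: ['low', 'plane', 'morning'] (min_width=17, slack=1)
Line 9: ['all', 'up', 'stone', 'by', 'I'] (min_width=17, slack=1)
Line 10: ['been'] (min_width=4, slack=14)
Total lines: 10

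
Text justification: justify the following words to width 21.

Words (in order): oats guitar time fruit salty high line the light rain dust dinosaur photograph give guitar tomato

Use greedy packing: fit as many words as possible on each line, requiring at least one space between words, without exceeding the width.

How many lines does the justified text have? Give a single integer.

Line 1: ['oats', 'guitar', 'time'] (min_width=16, slack=5)
Line 2: ['fruit', 'salty', 'high', 'line'] (min_width=21, slack=0)
Line 3: ['the', 'light', 'rain', 'dust'] (min_width=19, slack=2)
Line 4: ['dinosaur', 'photograph'] (min_width=19, slack=2)
Line 5: ['give', 'guitar', 'tomato'] (min_width=18, slack=3)
Total lines: 5

Answer: 5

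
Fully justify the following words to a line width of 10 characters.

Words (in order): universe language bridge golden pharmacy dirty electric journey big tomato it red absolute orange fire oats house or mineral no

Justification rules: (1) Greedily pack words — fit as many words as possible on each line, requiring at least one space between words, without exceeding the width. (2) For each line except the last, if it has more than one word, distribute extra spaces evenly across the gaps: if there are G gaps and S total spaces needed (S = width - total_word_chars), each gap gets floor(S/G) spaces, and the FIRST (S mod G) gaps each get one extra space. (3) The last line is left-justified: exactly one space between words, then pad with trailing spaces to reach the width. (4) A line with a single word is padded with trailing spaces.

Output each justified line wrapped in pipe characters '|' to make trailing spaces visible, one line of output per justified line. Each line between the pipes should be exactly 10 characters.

Answer: |universe  |
|language  |
|bridge    |
|golden    |
|pharmacy  |
|dirty     |
|electric  |
|journey   |
|big tomato|
|it     red|
|absolute  |
|orange    |
|fire  oats|
|house   or|
|mineral no|

Derivation:
Line 1: ['universe'] (min_width=8, slack=2)
Line 2: ['language'] (min_width=8, slack=2)
Line 3: ['bridge'] (min_width=6, slack=4)
Line 4: ['golden'] (min_width=6, slack=4)
Line 5: ['pharmacy'] (min_width=8, slack=2)
Line 6: ['dirty'] (min_width=5, slack=5)
Line 7: ['electric'] (min_width=8, slack=2)
Line 8: ['journey'] (min_width=7, slack=3)
Line 9: ['big', 'tomato'] (min_width=10, slack=0)
Line 10: ['it', 'red'] (min_width=6, slack=4)
Line 11: ['absolute'] (min_width=8, slack=2)
Line 12: ['orange'] (min_width=6, slack=4)
Line 13: ['fire', 'oats'] (min_width=9, slack=1)
Line 14: ['house', 'or'] (min_width=8, slack=2)
Line 15: ['mineral', 'no'] (min_width=10, slack=0)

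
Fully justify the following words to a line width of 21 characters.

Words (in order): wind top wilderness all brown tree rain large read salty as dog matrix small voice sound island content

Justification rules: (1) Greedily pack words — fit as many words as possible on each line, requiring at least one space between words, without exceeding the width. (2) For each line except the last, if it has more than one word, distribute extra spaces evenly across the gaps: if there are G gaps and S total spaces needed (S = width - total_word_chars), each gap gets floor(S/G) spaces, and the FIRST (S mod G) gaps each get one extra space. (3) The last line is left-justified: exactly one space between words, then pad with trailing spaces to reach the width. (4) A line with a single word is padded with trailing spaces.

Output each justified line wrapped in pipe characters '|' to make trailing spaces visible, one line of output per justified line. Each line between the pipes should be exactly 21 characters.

Line 1: ['wind', 'top', 'wilderness'] (min_width=19, slack=2)
Line 2: ['all', 'brown', 'tree', 'rain'] (min_width=19, slack=2)
Line 3: ['large', 'read', 'salty', 'as'] (min_width=19, slack=2)
Line 4: ['dog', 'matrix', 'small'] (min_width=16, slack=5)
Line 5: ['voice', 'sound', 'island'] (min_width=18, slack=3)
Line 6: ['content'] (min_width=7, slack=14)

Answer: |wind  top  wilderness|
|all  brown  tree rain|
|large  read  salty as|
|dog    matrix   small|
|voice   sound  island|
|content              |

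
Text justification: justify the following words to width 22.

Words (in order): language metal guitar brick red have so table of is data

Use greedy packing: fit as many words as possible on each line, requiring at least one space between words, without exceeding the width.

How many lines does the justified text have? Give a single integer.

Answer: 3

Derivation:
Line 1: ['language', 'metal', 'guitar'] (min_width=21, slack=1)
Line 2: ['brick', 'red', 'have', 'so'] (min_width=17, slack=5)
Line 3: ['table', 'of', 'is', 'data'] (min_width=16, slack=6)
Total lines: 3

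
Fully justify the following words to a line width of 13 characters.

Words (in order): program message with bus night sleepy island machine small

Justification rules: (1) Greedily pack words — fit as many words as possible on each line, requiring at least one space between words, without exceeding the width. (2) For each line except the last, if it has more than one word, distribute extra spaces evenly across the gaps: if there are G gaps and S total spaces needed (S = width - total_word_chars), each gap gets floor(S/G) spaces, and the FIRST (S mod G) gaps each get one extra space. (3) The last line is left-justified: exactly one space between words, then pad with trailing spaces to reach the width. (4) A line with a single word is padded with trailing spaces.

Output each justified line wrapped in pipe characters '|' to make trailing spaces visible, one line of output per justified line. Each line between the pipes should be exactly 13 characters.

Answer: |program      |
|message  with|
|bus     night|
|sleepy island|
|machine small|

Derivation:
Line 1: ['program'] (min_width=7, slack=6)
Line 2: ['message', 'with'] (min_width=12, slack=1)
Line 3: ['bus', 'night'] (min_width=9, slack=4)
Line 4: ['sleepy', 'island'] (min_width=13, slack=0)
Line 5: ['machine', 'small'] (min_width=13, slack=0)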